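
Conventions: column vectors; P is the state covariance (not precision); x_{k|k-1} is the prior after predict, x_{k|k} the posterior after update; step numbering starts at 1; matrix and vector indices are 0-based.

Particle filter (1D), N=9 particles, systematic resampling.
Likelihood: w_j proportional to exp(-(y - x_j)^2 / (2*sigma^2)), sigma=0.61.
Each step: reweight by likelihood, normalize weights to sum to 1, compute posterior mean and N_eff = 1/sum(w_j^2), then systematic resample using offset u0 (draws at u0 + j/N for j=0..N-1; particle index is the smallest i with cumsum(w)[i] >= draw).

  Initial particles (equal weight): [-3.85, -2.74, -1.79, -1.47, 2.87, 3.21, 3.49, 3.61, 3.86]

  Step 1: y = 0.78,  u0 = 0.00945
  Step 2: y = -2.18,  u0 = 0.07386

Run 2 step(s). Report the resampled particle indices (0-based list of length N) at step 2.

resampled_idx = [0, 0, 0, 0, 1, 1, 2, 2, 2]

step 1: w=[0.0000, 0.0000, 0.0310, 0.2464, 0.6264, 0.0794, 0.0115, 0.0047, 0.0006]  mean=1.6944  Neff=2.1719  idx=[2, 3, 3, 4, 4, 4, 4, 4, 4]
step 2: w=[0.4452, 0.2774, 0.2774, 0.0000, 0.0000, 0.0000, 0.0000, 0.0000, 0.0000]  mean=-1.6125  Neff=2.8401  idx=[0, 0, 0, 0, 1, 1, 2, 2, 2]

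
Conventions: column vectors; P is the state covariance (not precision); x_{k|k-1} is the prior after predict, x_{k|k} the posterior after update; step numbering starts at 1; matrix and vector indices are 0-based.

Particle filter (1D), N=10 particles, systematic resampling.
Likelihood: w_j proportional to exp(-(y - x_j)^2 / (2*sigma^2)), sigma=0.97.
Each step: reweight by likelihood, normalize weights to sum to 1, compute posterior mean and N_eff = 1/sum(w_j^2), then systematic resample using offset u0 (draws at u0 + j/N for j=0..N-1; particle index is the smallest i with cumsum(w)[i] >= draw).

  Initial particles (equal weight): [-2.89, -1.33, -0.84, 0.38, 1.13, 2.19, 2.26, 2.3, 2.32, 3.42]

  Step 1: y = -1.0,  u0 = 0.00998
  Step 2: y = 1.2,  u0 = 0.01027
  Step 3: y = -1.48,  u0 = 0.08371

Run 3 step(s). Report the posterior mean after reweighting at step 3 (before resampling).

post_mean = -0.7428

step 1: w=[0.0588, 0.3705, 0.3873, 0.1427, 0.0352, 0.0018, 0.0014, 0.0012, 0.0011, 0.0000]  mean=-0.8816  Neff=3.2018  idx=[0, 1, 1, 1, 1, 2, 2, 2, 2, 3]
step 2: w=[0.0001, 0.0262, 0.0262, 0.0262, 0.0262, 0.0862, 0.0862, 0.0862, 0.0862, 0.5503]  mean=-0.2202  Neff=2.9822  idx=[1, 5, 6, 7, 8, 9, 9, 9, 9, 9]
step 3: w=[0.1976, 0.1608, 0.1608, 0.1608, 0.1608, 0.0318, 0.0318, 0.0318, 0.0318, 0.0318]  mean=-0.7428  Neff=6.7758  idx=[0, 0, 1, 2, 2, 3, 4, 4, 6, 9]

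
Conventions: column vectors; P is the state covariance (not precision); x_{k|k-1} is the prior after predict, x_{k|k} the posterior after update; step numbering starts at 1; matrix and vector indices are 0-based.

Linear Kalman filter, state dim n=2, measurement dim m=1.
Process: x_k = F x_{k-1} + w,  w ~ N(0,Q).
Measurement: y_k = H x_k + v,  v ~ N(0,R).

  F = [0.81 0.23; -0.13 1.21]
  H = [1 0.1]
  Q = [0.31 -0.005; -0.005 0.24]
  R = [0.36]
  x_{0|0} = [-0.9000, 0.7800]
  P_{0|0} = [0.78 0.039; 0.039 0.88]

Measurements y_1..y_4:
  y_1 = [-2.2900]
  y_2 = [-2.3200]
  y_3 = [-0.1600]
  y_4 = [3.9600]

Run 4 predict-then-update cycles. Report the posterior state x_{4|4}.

x_post = [2.0945, 6.0514]

step 1: x^-=[-0.5496, 1.0608]  P^-=[0.8828 0.1948; 0.1948 1.5293]  S=[1.2971]  K=[0.6956; 0.2681]  nu=[-1.8465]  x^+=[-1.8341, 0.5657]  P^+=[0.2551 -0.0471; -0.0471 1.4361]
step 2: x^-=[-1.3555, 0.9230]  P^-=[0.5358 0.3231; 0.3231 2.3617]  S=[0.9840]  K=[0.5773; 0.5683]  nu=[-1.0568]  x^+=[-1.9656, 0.3224]  P^+=[0.2078 0.0002; 0.0002 2.0439]
step 3: x^-=[-1.5180, 0.6457]  P^-=[0.5545 0.5421; 0.5421 3.2359]  S=[1.0553]  K=[0.5768; 0.8203]  nu=[1.2934]  x^+=[-0.7719, 1.7067]  P^+=[0.2034 0.0427; 0.0427 2.5258]
step 4: x^-=[-0.2327, 2.1655]  P^-=[0.5930 0.7171; 0.7171 3.9280]  S=[1.1357]  K=[0.5853; 0.9773]  nu=[3.9761]  x^+=[2.0945, 6.0514]  P^+=[0.2040 0.0675; 0.0675 2.8432]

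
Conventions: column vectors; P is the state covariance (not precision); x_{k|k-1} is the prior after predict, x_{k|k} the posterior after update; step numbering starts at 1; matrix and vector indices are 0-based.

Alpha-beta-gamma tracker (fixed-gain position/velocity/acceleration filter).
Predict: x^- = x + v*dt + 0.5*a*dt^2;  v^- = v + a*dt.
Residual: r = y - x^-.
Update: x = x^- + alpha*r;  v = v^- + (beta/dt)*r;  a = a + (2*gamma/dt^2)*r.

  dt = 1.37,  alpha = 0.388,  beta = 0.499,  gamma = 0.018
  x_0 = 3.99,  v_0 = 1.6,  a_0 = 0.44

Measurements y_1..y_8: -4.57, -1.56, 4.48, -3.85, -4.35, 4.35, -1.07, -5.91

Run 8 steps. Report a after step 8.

a_post = 0.1074

step 1: x_pred=6.5949  r=-11.1649  x^+=2.2629  v^+=-1.8638  a^+=0.2259
step 2: x_pred=-0.0786  r=-1.4814  x^+=-0.6534  v^+=-2.0940  a^+=0.1974
step 3: x_pred=-3.3369  r=7.8169  x^+=-0.3039  v^+=1.0236  a^+=0.3474
step 4: x_pred=1.4245  r=-5.2745  x^+=-0.6220  v^+=-0.4216  a^+=0.2462
step 5: x_pred=-0.9686  r=-3.3814  x^+=-2.2806  v^+=-1.3159  a^+=0.1813
step 6: x_pred=-3.9132  r=8.2632  x^+=-0.7071  v^+=1.9422  a^+=0.3398
step 7: x_pred=2.2727  r=-3.3427  x^+=0.9757  v^+=1.1903  a^+=0.2757
step 8: x_pred=2.8652  r=-8.7752  x^+=-0.5396  v^+=-1.6282  a^+=0.1074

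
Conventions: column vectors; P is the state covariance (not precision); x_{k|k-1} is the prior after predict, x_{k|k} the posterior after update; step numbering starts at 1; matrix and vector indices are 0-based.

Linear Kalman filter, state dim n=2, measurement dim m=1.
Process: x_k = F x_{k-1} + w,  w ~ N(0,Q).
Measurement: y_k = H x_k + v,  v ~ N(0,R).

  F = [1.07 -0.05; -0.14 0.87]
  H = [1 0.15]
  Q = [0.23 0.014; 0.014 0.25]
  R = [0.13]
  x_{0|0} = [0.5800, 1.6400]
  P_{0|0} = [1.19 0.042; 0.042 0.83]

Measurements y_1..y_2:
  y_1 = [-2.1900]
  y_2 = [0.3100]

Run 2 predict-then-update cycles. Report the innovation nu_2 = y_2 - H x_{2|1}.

step 1: x^-=[0.5386, 1.3456]  P^-=[1.5900 -0.1610; -0.1610 0.8913]  S=[1.6918]  K=[0.9256; -0.0161]  nu=[-2.9304]  x^+=[-2.1737, 1.3928]  P^+=[0.1407 -0.1357; -0.1357 0.8909]
step 2: x^-=[-2.3955, 1.5161]  P^-=[0.4078 -0.1731; -0.1731 0.9601]  S=[0.5075]  K=[0.7524; -0.0574]  nu=[2.4781]  x^+=[-0.5309, 1.3740]  P^+=[0.1205 -0.1512; -0.1512 0.9585]

innov = [2.4781]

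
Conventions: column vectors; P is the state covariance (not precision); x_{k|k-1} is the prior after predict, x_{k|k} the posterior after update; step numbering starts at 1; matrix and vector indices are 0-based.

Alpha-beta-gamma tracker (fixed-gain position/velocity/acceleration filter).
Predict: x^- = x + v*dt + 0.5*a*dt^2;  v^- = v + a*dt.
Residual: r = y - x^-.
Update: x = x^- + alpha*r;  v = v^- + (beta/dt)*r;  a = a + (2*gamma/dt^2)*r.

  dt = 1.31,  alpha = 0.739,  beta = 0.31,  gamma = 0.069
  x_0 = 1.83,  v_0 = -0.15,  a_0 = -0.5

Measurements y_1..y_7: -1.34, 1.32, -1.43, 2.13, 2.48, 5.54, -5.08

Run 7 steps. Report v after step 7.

step 1: x_pred=1.2045  r=-2.5445  x^+=-0.6759  v^+=-1.4071  a^+=-0.7046
step 2: x_pred=-3.1238  r=4.4438  x^+=0.1602  v^+=-1.2786  a^+=-0.3473
step 3: x_pred=-1.8127  r=0.3827  x^+=-1.5299  v^+=-1.6429  a^+=-0.3165
step 4: x_pred=-3.9537  r=6.0837  x^+=0.5422  v^+=-0.6179  a^+=0.1727
step 5: x_pred=-0.1190  r=2.5990  x^+=1.8017  v^+=0.2235  a^+=0.3817
step 6: x_pred=2.4219  r=3.1181  x^+=4.7262  v^+=1.4614  a^+=0.6325
step 7: x_pred=7.1833  r=-12.2633  x^+=-1.8793  v^+=-0.6121  a^+=-0.3537

v_post = -0.6121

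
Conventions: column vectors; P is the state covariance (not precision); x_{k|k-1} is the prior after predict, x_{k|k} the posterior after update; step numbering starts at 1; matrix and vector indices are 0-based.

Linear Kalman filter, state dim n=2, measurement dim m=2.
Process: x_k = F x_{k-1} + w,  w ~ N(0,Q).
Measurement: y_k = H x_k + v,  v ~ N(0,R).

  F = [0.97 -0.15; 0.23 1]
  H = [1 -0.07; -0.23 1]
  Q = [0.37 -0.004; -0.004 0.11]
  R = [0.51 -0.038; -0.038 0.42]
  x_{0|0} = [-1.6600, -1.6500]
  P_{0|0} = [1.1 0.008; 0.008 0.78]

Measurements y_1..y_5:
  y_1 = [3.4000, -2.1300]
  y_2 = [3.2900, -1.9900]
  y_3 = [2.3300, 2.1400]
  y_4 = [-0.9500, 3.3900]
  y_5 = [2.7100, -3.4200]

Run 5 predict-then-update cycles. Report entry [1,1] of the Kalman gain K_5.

K[1,1] = 0.4435

step 1: x^-=[-1.3627, -2.0318]  P^-=[1.4202 0.1319; 0.1319 0.9519]  S=[1.9164 -0.2973; -0.2973 1.3863]  K=[0.7391 0.0180; 0.1419 0.6952]  nu=[4.6205, -0.4116]  x^+=[2.0447, -1.6624]  P^+=[0.3809 0.0671; 0.0671 0.3020]
step 2: x^-=[2.2327, -1.1921]  P^-=[0.7157 0.0984; 0.0984 0.4630]  S=[1.2142 -0.1350; -0.1350 0.8756]  K=[0.5854 0.0147; 0.1122 0.5202]  nu=[0.9739, -0.2844]  x^+=[2.7986, -1.2308]  P^+=[0.3017 0.0533; 0.0533 0.2265]
step 3: x^-=[2.8993, -0.5871]  P^-=[0.6435 0.0792; 0.0792 0.3770]  S=[1.1442 -0.1319; -0.1319 0.7946]  K=[0.5582 0.0061; 0.1001 0.4681]  nu=[-0.6104, 3.3939]  x^+=[2.5793, 0.9406]  P^+=[0.2878 0.0475; 0.0475 0.2037]
step 4: x^-=[2.3608, 1.5338]  P^-=[0.6315 0.0741; 0.0741 0.3508]  S=[1.1329 -0.1325; -0.1325 0.7702]  K=[0.5532 0.0028; 0.0964 0.4500]  nu=[-3.2034, 2.3991]  x^+=[0.5954, 2.3047]  P^+=[0.2852 0.0458; 0.0458 0.1959]
step 5: x^-=[0.2318, 2.4416]  P^-=[0.6295 0.0731; 0.0731 0.3420]  S=[1.1309 -0.1325; -0.1325 0.7617]  K=[0.5523 0.0019; 0.0954 0.4435]  nu=[2.6491, -5.8083]  x^+=[1.6838, 0.1182]  P^+=[0.2848 0.0453; 0.0453 0.1931]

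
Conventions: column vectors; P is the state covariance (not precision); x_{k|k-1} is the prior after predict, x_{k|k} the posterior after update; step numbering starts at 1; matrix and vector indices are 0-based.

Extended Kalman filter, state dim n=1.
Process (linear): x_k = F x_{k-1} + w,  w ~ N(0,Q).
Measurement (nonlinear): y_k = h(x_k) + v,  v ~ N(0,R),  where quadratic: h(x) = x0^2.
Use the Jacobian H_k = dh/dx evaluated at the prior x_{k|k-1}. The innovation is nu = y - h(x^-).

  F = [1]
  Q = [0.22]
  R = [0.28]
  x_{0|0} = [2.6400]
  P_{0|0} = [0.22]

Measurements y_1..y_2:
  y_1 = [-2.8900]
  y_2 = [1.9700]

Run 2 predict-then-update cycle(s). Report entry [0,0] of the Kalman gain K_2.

K[0,0] = 0.4207

step 1: x^-=[2.6400]  P^-=[0.4400]  H_jac=[5.2800]  S=[12.5465]  K=[0.1852]  nu=[-9.8596]  x^+=[0.8143]  P^+=[0.0098]
step 2: x^-=[0.8143]  P^-=[0.2298]  H_jac=[1.6287]  S=[0.8896]  K=[0.4207]  nu=[1.3069]  x^+=[1.3642]  P^+=[0.0723]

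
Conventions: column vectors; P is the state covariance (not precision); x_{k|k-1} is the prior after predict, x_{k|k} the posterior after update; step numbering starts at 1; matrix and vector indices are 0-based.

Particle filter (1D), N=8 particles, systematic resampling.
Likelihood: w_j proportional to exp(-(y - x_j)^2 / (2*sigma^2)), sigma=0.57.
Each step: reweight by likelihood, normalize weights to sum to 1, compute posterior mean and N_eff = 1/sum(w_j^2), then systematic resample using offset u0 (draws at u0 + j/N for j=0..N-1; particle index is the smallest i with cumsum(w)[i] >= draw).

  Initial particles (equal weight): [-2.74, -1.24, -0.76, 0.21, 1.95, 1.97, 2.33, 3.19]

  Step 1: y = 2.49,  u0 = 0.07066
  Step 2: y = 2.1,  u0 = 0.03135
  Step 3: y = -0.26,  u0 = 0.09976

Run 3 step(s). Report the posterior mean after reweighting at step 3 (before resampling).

post_mean = 1.9711

step 1: w=[0.0000, 0.0000, 0.0000, 0.0001, 0.2338, 0.2416, 0.3521, 0.1723]  mean=2.3021  Neff=3.7490  idx=[4, 4, 5, 5, 6, 6, 6, 7]
step 2: w=[0.1419, 0.1419, 0.1431, 0.1431, 0.1354, 0.1354, 0.1354, 0.0236]  mean=2.1394  Neff=7.3079  idx=[0, 1, 1, 2, 3, 4, 5, 6]
step 3: w=[0.2030, 0.2030, 0.2030, 0.1771, 0.1771, 0.0123, 0.0123, 0.0123]  mean=1.9711  Neff=5.3528  idx=[0, 1, 1, 2, 2, 3, 4, 5]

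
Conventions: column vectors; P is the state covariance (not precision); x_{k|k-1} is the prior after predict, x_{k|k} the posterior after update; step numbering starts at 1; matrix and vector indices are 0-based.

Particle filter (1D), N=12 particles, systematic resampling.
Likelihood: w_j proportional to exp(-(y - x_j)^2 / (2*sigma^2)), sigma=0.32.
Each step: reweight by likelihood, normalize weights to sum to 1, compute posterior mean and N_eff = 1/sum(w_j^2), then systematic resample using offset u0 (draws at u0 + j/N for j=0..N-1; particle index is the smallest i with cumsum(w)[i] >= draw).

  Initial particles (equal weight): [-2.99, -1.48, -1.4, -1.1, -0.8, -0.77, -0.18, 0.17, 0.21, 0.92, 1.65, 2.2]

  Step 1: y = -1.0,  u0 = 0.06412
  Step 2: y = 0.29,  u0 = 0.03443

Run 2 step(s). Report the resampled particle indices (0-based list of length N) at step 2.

resampled_idx = [6, 6, 7, 7, 8, 9, 9, 9, 10, 10, 11, 11]

step 1: w=[0.0000, 0.0964, 0.1359, 0.2827, 0.2441, 0.2292, 0.0111, 0.0004, 0.0002, 0.0000, 0.0000, 0.0000]  mean=-1.0175  Neff=4.5472  idx=[1, 2, 2, 3, 3, 3, 4, 4, 4, 5, 5, 5]
step 2: w=[0.0000, 0.0000, 0.0000, 0.0037, 0.0037, 0.0037, 0.1391, 0.1391, 0.1391, 0.1906, 0.1906, 0.1906]  mean=-0.7862  Neff=5.9882  idx=[6, 6, 7, 7, 8, 9, 9, 9, 10, 10, 11, 11]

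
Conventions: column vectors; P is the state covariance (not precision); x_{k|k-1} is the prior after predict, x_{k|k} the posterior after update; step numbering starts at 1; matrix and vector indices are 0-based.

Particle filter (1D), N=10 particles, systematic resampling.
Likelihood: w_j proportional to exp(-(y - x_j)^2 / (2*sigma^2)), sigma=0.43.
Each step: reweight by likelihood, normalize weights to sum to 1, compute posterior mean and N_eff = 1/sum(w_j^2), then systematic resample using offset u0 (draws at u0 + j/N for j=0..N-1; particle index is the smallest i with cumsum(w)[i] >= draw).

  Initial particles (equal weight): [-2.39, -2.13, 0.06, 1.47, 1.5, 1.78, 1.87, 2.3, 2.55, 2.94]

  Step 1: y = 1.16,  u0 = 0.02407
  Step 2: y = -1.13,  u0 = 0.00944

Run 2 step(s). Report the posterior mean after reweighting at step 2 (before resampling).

step 1: w=[0.0000, 0.0000, 0.0174, 0.3529, 0.3347, 0.1618, 0.1171, 0.0136, 0.0025, 0.0001]  mean=1.5667  Neff=3.6109  idx=[3, 3, 3, 3, 4, 4, 4, 5, 5, 6]
step 2: w=[0.1671, 0.1671, 0.1671, 0.1671, 0.1093, 0.1093, 0.1093, 0.0016, 0.0016, 0.0004]  mean=1.4810  Neff=6.7781  idx=[0, 0, 1, 1, 2, 3, 3, 4, 5, 6]

post_mean = 1.4810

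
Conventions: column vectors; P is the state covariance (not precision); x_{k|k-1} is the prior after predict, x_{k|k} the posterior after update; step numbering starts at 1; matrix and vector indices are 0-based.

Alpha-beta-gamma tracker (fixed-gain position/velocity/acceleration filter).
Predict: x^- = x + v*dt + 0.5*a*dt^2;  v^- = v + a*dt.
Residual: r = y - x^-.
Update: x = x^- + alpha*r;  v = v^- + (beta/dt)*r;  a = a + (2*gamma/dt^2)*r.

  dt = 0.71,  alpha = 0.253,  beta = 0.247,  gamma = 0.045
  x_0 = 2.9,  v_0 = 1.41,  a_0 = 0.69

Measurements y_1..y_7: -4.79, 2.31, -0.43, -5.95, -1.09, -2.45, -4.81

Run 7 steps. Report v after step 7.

step 1: x_pred=4.0750  r=-8.8650  x^+=1.8322  v^+=-1.1841  a^+=-0.8927
step 2: x_pred=0.7664  r=1.5436  x^+=1.1569  v^+=-1.2810  a^+=-0.6171
step 3: x_pred=0.0919  r=-0.5219  x^+=-0.0401  v^+=-1.9007  a^+=-0.7103
step 4: x_pred=-1.5687  r=-4.3813  x^+=-2.6771  v^+=-3.9292  a^+=-1.4925
step 5: x_pred=-5.8431  r=4.7531  x^+=-4.6406  v^+=-3.3354  a^+=-0.6439
step 6: x_pred=-7.1710  r=4.7210  x^+=-5.9766  v^+=-2.1502  a^+=0.1989
step 7: x_pred=-7.4531  r=2.6431  x^+=-6.7844  v^+=-1.0895  a^+=0.6708

v_post = -1.0895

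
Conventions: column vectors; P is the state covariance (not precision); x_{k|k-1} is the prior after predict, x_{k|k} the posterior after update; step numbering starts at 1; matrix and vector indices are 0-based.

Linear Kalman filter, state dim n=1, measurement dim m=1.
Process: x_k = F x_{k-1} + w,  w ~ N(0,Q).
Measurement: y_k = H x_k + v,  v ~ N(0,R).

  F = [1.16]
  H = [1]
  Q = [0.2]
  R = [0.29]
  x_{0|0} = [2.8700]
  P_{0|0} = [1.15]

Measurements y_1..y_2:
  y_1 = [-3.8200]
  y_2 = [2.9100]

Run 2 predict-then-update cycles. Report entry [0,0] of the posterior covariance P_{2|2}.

P_post[0,0] = 0.1880

step 1: x^-=[3.3292]  P^-=[1.7474]  S=[2.0374]  K=[0.8577]  nu=[-7.1492]  x^+=[-2.8024]  P^+=[0.2487]
step 2: x^-=[-3.2508]  P^-=[0.5347]  S=[0.8247]  K=[0.6483]  nu=[6.1608]  x^+=[0.7435]  P^+=[0.1880]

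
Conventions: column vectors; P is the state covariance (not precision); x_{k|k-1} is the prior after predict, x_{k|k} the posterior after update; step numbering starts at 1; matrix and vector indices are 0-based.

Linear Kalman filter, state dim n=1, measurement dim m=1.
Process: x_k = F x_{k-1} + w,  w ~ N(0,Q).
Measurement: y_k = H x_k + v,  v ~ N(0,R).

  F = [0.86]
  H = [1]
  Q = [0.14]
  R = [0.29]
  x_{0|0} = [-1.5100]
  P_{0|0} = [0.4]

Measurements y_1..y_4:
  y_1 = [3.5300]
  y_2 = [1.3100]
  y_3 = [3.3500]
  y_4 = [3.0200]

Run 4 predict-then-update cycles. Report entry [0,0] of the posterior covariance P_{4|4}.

P_post[0,0] = 0.1307

step 1: x^-=[-1.2986]  P^-=[0.4358]  S=[0.7258]  K=[0.6005]  nu=[4.8286]  x^+=[1.6008]  P^+=[0.1741]
step 2: x^-=[1.3767]  P^-=[0.2688]  S=[0.5588]  K=[0.4810]  nu=[-0.0667]  x^+=[1.3446]  P^+=[0.1395]
step 3: x^-=[1.1564]  P^-=[0.2432]  S=[0.5332]  K=[0.4561]  nu=[2.1936]  x^+=[2.1568]  P^+=[0.1323]
step 4: x^-=[1.8549]  P^-=[0.2378]  S=[0.5278]  K=[0.4506]  nu=[1.1651]  x^+=[2.3799]  P^+=[0.1307]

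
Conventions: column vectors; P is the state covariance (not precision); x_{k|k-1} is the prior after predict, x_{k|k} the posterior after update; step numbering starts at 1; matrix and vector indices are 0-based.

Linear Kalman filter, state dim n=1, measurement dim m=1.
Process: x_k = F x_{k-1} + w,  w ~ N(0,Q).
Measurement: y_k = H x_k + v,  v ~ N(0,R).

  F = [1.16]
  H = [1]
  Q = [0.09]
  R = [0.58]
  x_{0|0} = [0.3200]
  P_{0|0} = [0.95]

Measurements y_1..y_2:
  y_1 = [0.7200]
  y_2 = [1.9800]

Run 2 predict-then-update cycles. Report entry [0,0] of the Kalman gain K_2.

K[0,0] = 0.5239

step 1: x^-=[0.3712]  P^-=[1.3683]  S=[1.9483]  K=[0.7023]  nu=[0.3488]  x^+=[0.6162]  P^+=[0.4073]
step 2: x^-=[0.7148]  P^-=[0.6381]  S=[1.2181]  K=[0.5239]  nu=[1.2652]  x^+=[1.3776]  P^+=[0.3038]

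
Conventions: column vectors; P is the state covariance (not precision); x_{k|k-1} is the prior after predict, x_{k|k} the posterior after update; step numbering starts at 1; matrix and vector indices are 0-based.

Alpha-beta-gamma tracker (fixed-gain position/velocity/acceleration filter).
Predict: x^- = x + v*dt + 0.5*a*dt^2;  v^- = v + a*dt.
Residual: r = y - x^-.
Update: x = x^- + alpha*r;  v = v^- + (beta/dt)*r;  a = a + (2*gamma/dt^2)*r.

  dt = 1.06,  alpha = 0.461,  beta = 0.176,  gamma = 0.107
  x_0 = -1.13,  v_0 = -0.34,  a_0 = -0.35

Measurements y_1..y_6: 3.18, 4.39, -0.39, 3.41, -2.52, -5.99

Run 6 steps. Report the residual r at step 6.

resid = -7.8241

step 1: x_pred=-1.6870  r=4.8670  x^+=0.5567  v^+=0.0971  a^+=0.5770
step 2: x_pred=0.9838  r=3.4062  x^+=2.5540  v^+=1.2743  a^+=1.2257
step 3: x_pred=4.5934  r=-4.9834  x^+=2.2960  v^+=1.7461  a^+=0.2766
step 4: x_pred=4.3023  r=-0.8923  x^+=3.8909  v^+=1.8911  a^+=0.1066
step 5: x_pred=5.9555  r=-8.4755  x^+=2.0483  v^+=0.5969  a^+=-1.5076
step 6: x_pred=1.8341  r=-7.8241  x^+=-1.7728  v^+=-2.3002  a^+=-2.9978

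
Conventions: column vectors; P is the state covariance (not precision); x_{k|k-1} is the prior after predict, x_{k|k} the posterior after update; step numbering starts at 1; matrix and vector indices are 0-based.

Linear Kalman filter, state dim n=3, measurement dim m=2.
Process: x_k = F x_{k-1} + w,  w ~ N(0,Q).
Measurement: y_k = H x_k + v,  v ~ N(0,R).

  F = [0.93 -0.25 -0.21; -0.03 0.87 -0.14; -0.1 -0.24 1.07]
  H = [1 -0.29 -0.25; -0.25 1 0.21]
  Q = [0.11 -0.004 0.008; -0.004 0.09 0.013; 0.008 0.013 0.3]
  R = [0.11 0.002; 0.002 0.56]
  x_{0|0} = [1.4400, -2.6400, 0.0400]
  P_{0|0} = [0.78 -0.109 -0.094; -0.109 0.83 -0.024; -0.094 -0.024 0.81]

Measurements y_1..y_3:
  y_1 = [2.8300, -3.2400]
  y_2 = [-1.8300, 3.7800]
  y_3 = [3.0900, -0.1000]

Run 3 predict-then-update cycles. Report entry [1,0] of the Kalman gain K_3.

K[1,0] = 0.2062

step 1: x^-=[1.9908, -2.3456, 0.5324]  P^-=[0.9571 -0.2563 -0.2654; -0.2563 0.7456 -0.2921; -0.2654 -0.2921 1.3102]  S=[1.4507 -0.7787; -0.7787 1.4565]  K=[0.7763 0.0365; 0.0005 0.5141; -0.4658 -0.2151]  nu=[0.2921, -0.5085]  x^+=[2.1990, -2.6068, 0.5057]  P^+=[0.1250 0.0265 0.1274; 0.0265 0.3611 -0.3172; 0.1274 -0.3172 1.0840]
step 2: x^-=[2.5906, -2.4047, 0.9469]  P^-=[0.1931 -0.0014 -0.0325; -0.0014 0.4616 -0.5348; -0.0325 -0.5348 1.7001]  S=[0.3877 -0.1136; -0.1136 0.8882]  K=[0.5209 0.0029; 0.1154 0.4085; -0.8685 -0.3020]  nu=[-4.8812, 6.6335]  x^+=[0.0672, -0.2587, 3.1830]  P^+=[0.0882 -0.0016 0.1255; -0.0016 0.3190 -0.4306; 0.1255 -0.4306 1.3862]
step 3: x^-=[-0.5412, -0.6727, 3.4612]  P^-=[0.1739 0.0116 -0.0712; 0.0116 0.4647 -0.6784; -0.0712 -0.6784 2.1005]  S=[0.3847 -0.0825; -0.0825 0.8449]  K=[0.4878 -0.0077; 0.2062 0.3981; -1.1177 -0.3690]  nu=[4.3015, -0.2895]  x^+=[1.5592, 0.0989, -1.2399]  P^+=[0.0817 -0.0086 0.1220; -0.0086 0.3280 -0.5087; 0.1220 -0.5087 1.5729]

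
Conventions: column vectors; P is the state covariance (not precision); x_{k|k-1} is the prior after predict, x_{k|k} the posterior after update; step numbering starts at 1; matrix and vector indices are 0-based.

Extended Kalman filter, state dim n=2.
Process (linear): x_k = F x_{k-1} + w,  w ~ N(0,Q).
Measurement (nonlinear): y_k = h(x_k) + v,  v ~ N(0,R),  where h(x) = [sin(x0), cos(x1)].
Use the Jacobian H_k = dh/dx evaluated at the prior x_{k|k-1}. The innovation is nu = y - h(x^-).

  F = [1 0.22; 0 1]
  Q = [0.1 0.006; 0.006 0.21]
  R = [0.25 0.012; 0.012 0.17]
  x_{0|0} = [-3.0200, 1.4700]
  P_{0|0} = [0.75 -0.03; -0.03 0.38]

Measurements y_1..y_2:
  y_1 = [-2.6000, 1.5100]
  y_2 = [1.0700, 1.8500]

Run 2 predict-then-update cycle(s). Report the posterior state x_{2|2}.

x_post = [0.0907, -0.0173]

step 1: x^-=[-2.6966, 1.4700]  P^-=[0.8552 0.0596; 0.0596 0.5900]  H_jac=[-0.9026 0.0000; 0.0000 -0.9949]  S=[0.9467 0.0655; 0.0655 0.7540]  K=[-0.8148 -0.0078; -0.0030 -0.7782]  nu=[-2.1695, 1.4094]  x^+=[-0.9399, 0.3796]  P^+=[0.2258 0.0112; 0.0112 0.1330]
step 2: x^-=[-0.8564, 0.3796]  P^-=[0.3371 0.0464; 0.0464 0.3430]  H_jac=[0.6552 0.0000; 0.0000 -0.3705]  S=[0.3947 0.0007; 0.0007 0.2171]  K=[0.5597 -0.0811; 0.0781 -0.5857]  nu=[1.8255, 0.9212]  x^+=[0.0907, -0.0173]  P^+=[0.2121 0.0191; 0.0191 0.2662]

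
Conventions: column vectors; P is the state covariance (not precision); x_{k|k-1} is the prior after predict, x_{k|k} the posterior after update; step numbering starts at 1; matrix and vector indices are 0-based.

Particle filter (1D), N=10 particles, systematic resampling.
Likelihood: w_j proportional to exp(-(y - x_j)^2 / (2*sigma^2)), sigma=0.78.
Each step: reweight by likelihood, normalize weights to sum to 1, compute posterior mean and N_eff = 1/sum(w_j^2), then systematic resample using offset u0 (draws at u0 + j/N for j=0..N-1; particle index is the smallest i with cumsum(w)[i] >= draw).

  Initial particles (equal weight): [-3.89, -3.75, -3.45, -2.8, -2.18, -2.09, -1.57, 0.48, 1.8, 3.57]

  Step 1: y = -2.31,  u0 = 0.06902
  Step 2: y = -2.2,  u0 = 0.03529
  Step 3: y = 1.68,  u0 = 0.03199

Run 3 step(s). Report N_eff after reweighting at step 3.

step 1: w=[0.0316, 0.0448, 0.0846, 0.2021, 0.2428, 0.2366, 0.1570, 0.0004, 0.0000, 0.0000]  mean=-2.4191  Neff=5.2463  idx=[1, 3, 3, 4, 4, 4, 5, 5, 6, 6]
step 2: w=[0.0172, 0.0924, 0.0924, 0.1242, 0.1242, 0.1242, 0.1230, 0.1230, 0.0897, 0.0897]  mean=-2.1902  Neff=9.0916  idx=[1, 2, 3, 4, 4, 5, 6, 7, 8, 9]
step 3: w=[0.0002, 0.0002, 0.0128, 0.0128, 0.0128, 0.0128, 0.0225, 0.0225, 0.4517, 0.4517]  mean=-1.6251  Neff=2.4401  idx=[4, 8, 8, 8, 8, 8, 9, 9, 9, 9]

N_eff = 2.4401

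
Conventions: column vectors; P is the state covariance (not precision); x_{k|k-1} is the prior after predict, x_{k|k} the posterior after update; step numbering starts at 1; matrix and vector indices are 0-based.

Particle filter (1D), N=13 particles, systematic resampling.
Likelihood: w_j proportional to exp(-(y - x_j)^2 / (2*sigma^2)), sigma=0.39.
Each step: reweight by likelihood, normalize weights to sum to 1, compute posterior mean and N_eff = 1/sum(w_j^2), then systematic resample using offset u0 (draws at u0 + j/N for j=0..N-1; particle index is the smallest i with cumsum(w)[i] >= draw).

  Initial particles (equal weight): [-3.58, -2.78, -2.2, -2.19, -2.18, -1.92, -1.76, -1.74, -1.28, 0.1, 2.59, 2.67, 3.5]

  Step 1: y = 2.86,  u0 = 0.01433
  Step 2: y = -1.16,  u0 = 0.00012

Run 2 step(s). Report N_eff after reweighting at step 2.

N_eff = 7.6050

step 1: w=[0.0000, 0.0000, 0.0000, 0.0000, 0.0000, 0.0000, 0.0000, 0.0000, 0.0000, 0.0000, 0.4066, 0.4589, 0.1344]  mean=2.7491  Neff=2.5378  idx=[10, 10, 10, 10, 10, 10, 11, 11, 11, 11, 11, 11, 12]
step 2: w=[0.1467, 0.1467, 0.1467, 0.1467, 0.1467, 0.1467, 0.0200, 0.0200, 0.0200, 0.0200, 0.0200, 0.0200, 0.0000]  mean=2.5996  Neff=7.6050  idx=[0, 0, 1, 1, 2, 2, 3, 3, 4, 4, 5, 5, 8]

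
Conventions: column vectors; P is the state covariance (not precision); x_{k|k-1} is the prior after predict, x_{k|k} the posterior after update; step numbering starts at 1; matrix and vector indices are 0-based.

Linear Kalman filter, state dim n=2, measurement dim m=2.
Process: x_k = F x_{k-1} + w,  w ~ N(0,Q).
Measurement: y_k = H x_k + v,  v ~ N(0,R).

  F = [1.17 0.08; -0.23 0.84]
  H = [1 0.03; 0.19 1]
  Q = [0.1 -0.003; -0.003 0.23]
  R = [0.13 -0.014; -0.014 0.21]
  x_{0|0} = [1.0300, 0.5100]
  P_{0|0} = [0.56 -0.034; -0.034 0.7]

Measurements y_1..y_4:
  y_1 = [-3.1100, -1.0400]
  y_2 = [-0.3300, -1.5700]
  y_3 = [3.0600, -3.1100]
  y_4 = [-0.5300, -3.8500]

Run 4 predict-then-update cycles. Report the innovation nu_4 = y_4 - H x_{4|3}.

step 1: x^-=[1.2459, 0.1915]  P^-=[0.8647 -0.1394; -0.1394 0.7667]  S=[0.9870 0.0331; 0.0331 0.9549]  K=[0.8720 -0.0042; -0.1441 0.7801]  nu=[-4.3616, -1.4682]  x^+=[-2.5512, -0.3254]  P^+=[0.1145 -0.0348; -0.0348 0.1725]
step 2: x^-=[-3.0109, 0.3135]  P^-=[0.2513 -0.0558; -0.0558 0.3712]  S=[0.3783 -0.0112; -0.0112 0.5691]  K=[0.6598 -0.0011; -0.0993 0.6317]  nu=[2.6715, -1.3114]  x^+=[-1.2467, -0.7802]  P^+=[0.0866 -0.0259; -0.0259 0.1390]
step 3: x^-=[-1.5211, -0.3687]  P^-=[0.2145 -0.0420; -0.0420 0.3427]  S=[0.3423 -0.0052; -0.0052 0.5445]  K=[0.6231 0.0037; -0.0833 0.6139]  nu=[4.5921, -2.4523]  x^+=[1.3311, -2.2567]  P^+=[0.0817 -0.0235; -0.0235 0.1345]
step 4: x^-=[1.3769, -2.2018]  P^-=[0.2082 -0.0386; -0.0386 0.3383]  S=[0.3362 -0.0031; -0.0031 0.5412]  K=[0.6159 0.0053; -0.0789 0.6112]  nu=[-1.8408, -1.9098]  x^+=[0.2328, -3.2237]  P^+=[0.0807 -0.0228; -0.0228 0.1338]

innov = [-1.8408, -1.9098]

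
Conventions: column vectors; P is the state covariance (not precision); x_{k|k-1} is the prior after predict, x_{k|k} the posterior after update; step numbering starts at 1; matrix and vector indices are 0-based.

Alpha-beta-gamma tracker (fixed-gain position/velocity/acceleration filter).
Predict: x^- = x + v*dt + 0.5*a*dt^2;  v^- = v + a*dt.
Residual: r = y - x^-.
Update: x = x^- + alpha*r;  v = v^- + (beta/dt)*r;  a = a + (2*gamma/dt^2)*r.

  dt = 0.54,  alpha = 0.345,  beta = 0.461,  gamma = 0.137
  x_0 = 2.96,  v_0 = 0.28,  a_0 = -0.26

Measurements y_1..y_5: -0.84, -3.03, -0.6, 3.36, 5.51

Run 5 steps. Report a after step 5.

step 1: x_pred=3.0733  r=-3.9133  x^+=1.7232  v^+=-3.2012  a^+=-3.9371
step 2: x_pred=-0.5795  r=-2.4505  x^+=-1.4249  v^+=-7.4193  a^+=-6.2397
step 3: x_pred=-6.3411  r=5.7411  x^+=-4.3604  v^+=-5.8876  a^+=-0.8452
step 4: x_pred=-7.6629  r=11.0229  x^+=-3.8600  v^+=3.0663  a^+=9.5124
step 5: x_pred=-0.8173  r=6.3273  x^+=1.3656  v^+=13.6046  a^+=15.4578

a_post = 15.4578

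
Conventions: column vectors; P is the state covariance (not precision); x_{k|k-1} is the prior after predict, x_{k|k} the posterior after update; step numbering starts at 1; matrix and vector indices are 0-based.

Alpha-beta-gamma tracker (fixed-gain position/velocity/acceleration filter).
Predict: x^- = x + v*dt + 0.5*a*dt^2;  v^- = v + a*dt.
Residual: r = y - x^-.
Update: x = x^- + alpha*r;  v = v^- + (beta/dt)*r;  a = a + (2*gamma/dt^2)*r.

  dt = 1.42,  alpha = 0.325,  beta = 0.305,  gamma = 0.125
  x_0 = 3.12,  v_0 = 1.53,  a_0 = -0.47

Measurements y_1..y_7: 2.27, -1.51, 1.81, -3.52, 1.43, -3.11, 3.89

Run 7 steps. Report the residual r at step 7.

step 1: x_pred=4.8187  r=-2.5487  x^+=3.9904  v^+=0.3152  a^+=-0.7860
step 2: x_pred=3.6455  r=-5.1555  x^+=1.9699  v^+=-1.9083  a^+=-1.4252
step 3: x_pred=-2.1767  r=3.9867  x^+=-0.8810  v^+=-3.0758  a^+=-0.9309
step 4: x_pred=-6.1872  r=2.6672  x^+=-5.3204  v^+=-3.8248  a^+=-0.6002
step 5: x_pred=-11.3567  r=12.7867  x^+=-7.2010  v^+=-1.9307  a^+=0.9851
step 6: x_pred=-8.9494  r=5.8394  x^+=-7.0516  v^+=0.7224  a^+=1.7091
step 7: x_pred=-4.3026  r=8.1926  x^+=-1.6400  v^+=4.9090  a^+=2.7248

resid = 8.1926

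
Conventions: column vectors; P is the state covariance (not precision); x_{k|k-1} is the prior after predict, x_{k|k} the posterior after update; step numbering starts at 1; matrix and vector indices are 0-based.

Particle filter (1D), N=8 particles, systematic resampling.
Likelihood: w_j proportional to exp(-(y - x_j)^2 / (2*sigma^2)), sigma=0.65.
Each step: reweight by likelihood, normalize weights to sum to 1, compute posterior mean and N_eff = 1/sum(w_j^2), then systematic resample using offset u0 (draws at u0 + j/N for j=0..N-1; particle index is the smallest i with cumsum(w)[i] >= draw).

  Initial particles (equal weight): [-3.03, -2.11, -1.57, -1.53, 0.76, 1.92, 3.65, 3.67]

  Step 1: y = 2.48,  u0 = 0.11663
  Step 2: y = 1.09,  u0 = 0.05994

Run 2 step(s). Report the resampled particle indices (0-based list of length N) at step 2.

step 1: w=[0.0000, 0.0000, 0.0000, 0.0000, 0.0273, 0.6243, 0.1791, 0.1693]  mean=2.4945  Neff=2.2161  idx=[5, 5, 5, 5, 5, 6, 7, 7]
step 2: w=[0.1999, 0.1999, 0.1999, 0.1999, 0.1999, 0.0002, 0.0002, 0.0002]  mean=1.9209  Neff=5.0054  idx=[0, 0, 1, 2, 2, 3, 4, 4]

resampled_idx = [0, 0, 1, 2, 2, 3, 4, 4]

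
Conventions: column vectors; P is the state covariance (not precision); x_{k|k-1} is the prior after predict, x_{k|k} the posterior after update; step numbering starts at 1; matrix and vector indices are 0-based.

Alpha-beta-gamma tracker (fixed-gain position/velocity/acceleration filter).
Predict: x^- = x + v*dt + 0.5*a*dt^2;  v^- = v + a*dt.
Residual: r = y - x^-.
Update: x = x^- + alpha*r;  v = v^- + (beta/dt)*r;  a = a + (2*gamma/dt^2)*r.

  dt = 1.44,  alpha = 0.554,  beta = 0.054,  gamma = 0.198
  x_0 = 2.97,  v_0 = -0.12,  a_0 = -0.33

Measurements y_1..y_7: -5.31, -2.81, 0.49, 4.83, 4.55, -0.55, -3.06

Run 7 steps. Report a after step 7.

step 1: x_pred=2.4551  r=-7.7651  x^+=-1.8468  v^+=-0.8864  a^+=-1.8129
step 2: x_pred=-5.0028  r=2.1928  x^+=-3.7880  v^+=-3.4147  a^+=-1.3941
step 3: x_pred=-10.1507  r=10.6407  x^+=-4.2557  v^+=-5.0233  a^+=0.6379
step 4: x_pred=-10.8279  r=15.6579  x^+=-2.1534  v^+=-3.5175  a^+=3.6282
step 5: x_pred=-3.4569  r=8.0069  x^+=0.9789  v^+=2.0073  a^+=5.1573
step 6: x_pred=9.2164  r=-9.7664  x^+=3.8058  v^+=9.0675  a^+=3.2921
step 7: x_pred=20.2763  r=-23.3363  x^+=7.3480  v^+=12.9331  a^+=-1.1645

a_post = -1.1645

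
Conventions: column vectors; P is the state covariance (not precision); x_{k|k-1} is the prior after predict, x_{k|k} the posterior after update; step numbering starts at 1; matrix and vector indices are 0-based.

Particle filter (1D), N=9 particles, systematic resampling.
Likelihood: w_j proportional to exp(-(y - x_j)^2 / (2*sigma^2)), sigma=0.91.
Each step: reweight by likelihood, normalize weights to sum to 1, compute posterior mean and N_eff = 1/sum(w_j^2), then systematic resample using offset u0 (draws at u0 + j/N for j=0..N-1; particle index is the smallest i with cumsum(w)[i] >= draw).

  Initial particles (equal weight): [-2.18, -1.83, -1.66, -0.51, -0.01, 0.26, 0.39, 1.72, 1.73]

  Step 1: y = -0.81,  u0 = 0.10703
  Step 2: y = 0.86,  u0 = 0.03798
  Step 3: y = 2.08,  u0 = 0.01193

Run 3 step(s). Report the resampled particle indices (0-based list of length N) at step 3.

step 1: w=[0.0787, 0.1305, 0.1581, 0.2316, 0.1661, 0.1225, 0.1025, 0.0051, 0.0050]  mean=-0.7033  Neff=6.4526  idx=[1, 2, 2, 3, 3, 4, 5, 5, 8]
step 2: w=[0.0035, 0.0060, 0.0060, 0.0901, 0.0901, 0.1771, 0.2250, 0.2250, 0.1771]  mean=0.3032  Neff=5.5459  idx=[3, 4, 5, 5, 6, 6, 7, 7, 8]
step 3: w=[0.0106, 0.0106, 0.0434, 0.0434, 0.0821, 0.0821, 0.0821, 0.0821, 0.5635]  mean=1.0487  Neff=2.8690  idx=[1, 4, 5, 6, 8, 8, 8, 8, 8]

resampled_idx = [1, 4, 5, 6, 8, 8, 8, 8, 8]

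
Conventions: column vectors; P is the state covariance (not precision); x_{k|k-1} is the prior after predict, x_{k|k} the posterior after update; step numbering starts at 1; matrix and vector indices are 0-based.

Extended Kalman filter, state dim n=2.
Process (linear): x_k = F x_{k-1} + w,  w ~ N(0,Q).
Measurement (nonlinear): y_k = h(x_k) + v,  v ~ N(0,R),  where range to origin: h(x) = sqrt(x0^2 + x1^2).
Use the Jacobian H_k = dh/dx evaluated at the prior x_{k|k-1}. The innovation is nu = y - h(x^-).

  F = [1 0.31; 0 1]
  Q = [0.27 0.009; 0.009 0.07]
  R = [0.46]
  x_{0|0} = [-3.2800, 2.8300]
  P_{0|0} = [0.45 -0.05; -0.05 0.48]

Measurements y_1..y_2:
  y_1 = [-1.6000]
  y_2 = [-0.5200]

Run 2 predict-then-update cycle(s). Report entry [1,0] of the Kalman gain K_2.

step 1: x^-=[-2.4027, 2.8300]  P^-=[0.7351 0.1078; 0.1078 0.5500]  H_jac=[-0.6472 0.7623]  S=[0.9812]  K=[-0.4012; 0.3562]  nu=[-5.3124]  x^+=[-0.2716, 0.9377]  P^+=[0.5772 0.2480; 0.2480 0.4255]
step 2: x^-=[0.0191, 0.9377]  P^-=[1.0419 0.3889; 0.3889 0.4955]  H_jac=[0.0204 0.9998]  S=[0.9716]  K=[0.4220; 0.5181]  nu=[-1.4579]  x^+=[-0.5962, 0.1824]  P^+=[0.8688 0.1765; 0.1765 0.2348]

K[1,0] = 0.5181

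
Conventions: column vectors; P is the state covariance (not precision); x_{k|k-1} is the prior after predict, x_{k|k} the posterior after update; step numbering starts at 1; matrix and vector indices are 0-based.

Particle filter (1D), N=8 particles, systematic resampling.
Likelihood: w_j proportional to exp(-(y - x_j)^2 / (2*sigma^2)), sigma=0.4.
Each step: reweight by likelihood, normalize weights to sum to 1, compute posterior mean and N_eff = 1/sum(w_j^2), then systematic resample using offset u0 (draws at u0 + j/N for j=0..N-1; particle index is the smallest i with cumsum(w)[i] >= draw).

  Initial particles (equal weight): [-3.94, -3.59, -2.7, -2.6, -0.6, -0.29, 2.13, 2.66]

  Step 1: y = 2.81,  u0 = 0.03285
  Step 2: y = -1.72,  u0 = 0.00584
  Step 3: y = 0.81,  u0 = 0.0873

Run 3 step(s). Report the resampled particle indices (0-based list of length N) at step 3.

step 1: w=[0.0000, 0.0000, 0.0000, 0.0000, 0.0000, 0.0000, 0.2019, 0.7981]  mean=2.5530  Neff=1.4754  idx=[6, 6, 7, 7, 7, 7, 7, 7]
step 2: w=[0.5000, 0.5000, 0.0000, 0.0000, 0.0000, 0.0000, 0.0000, 0.0000]  mean=2.1300  Neff=2.0000  idx=[0, 0, 0, 0, 1, 1, 1, 1]
step 3: w=[0.1250, 0.1250, 0.1250, 0.1250, 0.1250, 0.1250, 0.1250, 0.1250]  mean=2.1300  Neff=8.0000  idx=[0, 1, 2, 3, 4, 5, 6, 7]

resampled_idx = [0, 1, 2, 3, 4, 5, 6, 7]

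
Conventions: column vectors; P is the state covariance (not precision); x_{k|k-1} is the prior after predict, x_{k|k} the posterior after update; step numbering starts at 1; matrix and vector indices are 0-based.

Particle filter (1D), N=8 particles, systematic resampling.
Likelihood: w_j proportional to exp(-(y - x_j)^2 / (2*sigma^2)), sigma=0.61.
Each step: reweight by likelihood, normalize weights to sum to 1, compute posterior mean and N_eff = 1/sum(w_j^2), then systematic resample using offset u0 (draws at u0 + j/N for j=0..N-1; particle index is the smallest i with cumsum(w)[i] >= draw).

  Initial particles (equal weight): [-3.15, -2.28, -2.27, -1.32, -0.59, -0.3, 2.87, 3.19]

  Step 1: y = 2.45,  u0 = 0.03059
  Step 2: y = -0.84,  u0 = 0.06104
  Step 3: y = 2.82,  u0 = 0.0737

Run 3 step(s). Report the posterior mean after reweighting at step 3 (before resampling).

post_mean = 2.8700

step 1: w=[0.0000, 0.0000, 0.0000, 0.0000, 0.0000, 0.0000, 0.6222, 0.3778]  mean=2.9908  Neff=1.8874  idx=[6, 6, 6, 6, 6, 7, 7, 7]
step 2: w=[0.1958, 0.1958, 0.1958, 0.1958, 0.1958, 0.0070, 0.0070, 0.0070]  mean=2.8767  Neff=5.2135  idx=[0, 0, 1, 2, 2, 3, 4, 4]
step 3: w=[0.1250, 0.1250, 0.1250, 0.1250, 0.1250, 0.1250, 0.1250, 0.1250]  mean=2.8700  Neff=8.0000  idx=[0, 1, 2, 3, 4, 5, 6, 7]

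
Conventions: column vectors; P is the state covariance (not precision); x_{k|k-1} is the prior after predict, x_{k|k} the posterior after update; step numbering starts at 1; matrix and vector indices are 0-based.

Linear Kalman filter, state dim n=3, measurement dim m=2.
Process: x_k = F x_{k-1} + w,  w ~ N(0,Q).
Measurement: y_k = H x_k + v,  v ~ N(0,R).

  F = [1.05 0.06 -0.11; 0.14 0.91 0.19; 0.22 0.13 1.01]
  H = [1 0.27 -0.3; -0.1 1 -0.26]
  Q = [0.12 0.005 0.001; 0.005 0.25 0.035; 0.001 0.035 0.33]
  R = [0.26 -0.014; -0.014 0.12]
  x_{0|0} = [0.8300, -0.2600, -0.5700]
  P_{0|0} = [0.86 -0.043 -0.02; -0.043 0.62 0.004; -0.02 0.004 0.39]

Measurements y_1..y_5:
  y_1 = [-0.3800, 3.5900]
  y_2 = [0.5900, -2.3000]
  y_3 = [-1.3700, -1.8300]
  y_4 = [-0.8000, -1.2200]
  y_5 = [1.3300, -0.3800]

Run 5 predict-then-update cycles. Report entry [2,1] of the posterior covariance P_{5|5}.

P_post[2,1] = 0.6656

step 1: x^-=[0.9186, -0.2287, -0.4269]  P^-=[1.0743 0.1116 0.1342; 0.1116 0.7837 0.2004; 0.1342 0.2004 0.7696]  S=[1.4080 0.1538; 0.1538 0.8469]  K=[0.7751 -0.1770; 0.0959 0.8333; -0.0291 -0.0102]  nu=[-1.3649, 3.7996]  x^+=[-0.8118, 2.8064, -0.4259]  P^+=[0.2440 0.0352 0.1649; 0.0352 0.1582 0.2154; 0.1649 0.2154 0.7683]
step 2: x^-=[-0.6371, 2.3593, -0.2440]  P^-=[0.3624 0.0786 0.1593; 0.0786 0.5057 0.4499; 0.1593 0.4499 1.2600]  S=[0.6466 0.0579; 0.0579 0.4732]  K=[0.5249 -0.0622; 0.0525 0.7986; -0.1723 0.2458]  nu=[0.5170, -4.7864]  x^+=[-0.0679, -1.4359, -1.5094]  P^+=[0.1862 0.0602 0.2170; 0.0602 0.1973 0.3701; 0.2170 0.3701 1.2172]
step 3: x^-=[0.0085, -1.6030, -1.7261]  P^-=[0.2933 0.0829 0.1613; 0.0829 0.6159 0.6998; 0.1613 0.6998 1.7810]  S=[0.5930 0.0463; 0.0463 0.4871]  K=[0.4521 -0.0192; -0.0022 0.8740; -0.3483 0.4861]  nu=[-1.4636, -0.6750]  x^+=[-0.6402, -2.1897, -1.5444]  P^+=[0.1727 0.0733 0.2488; 0.0733 0.2440 0.5066; 0.2488 0.5066 1.6097]
step 4: x^-=[-0.6337, -2.3757, -1.9854]  P^-=[0.2758 0.0816 0.1562; 0.0816 0.7206 0.9178; 0.1562 0.9178 2.2323]  S=[0.5909 0.0308; 0.0308 0.5088]  K=[0.4247 0.0006; -0.0473 0.9341; -0.4842 0.6617]  nu=[-0.1204, 0.5761]  x^+=[-0.6845, -1.8319, -1.5459]  P^+=[0.1692 0.0809 0.2688; 0.0809 0.2781 0.6047; 0.2688 0.6047 1.8907]
step 5: x^-=[-0.6586, -2.0565, -1.9501]  P^-=[0.2705 0.0794 0.1509; 0.0794 0.7958 1.0735; 0.1509 1.0735 2.5545]  S=[0.5969 0.0182; 0.0182 0.5250]  K=[0.4130 0.0107; -0.0762 0.9718; -0.5690 0.7708]  nu=[1.9589, 1.1037]  x^+=[0.1622, -1.1332, -2.2140]  P^+=[0.1685 0.0855 0.2812; 0.0855 0.2993 0.6656; 0.2812 0.6656 2.0653]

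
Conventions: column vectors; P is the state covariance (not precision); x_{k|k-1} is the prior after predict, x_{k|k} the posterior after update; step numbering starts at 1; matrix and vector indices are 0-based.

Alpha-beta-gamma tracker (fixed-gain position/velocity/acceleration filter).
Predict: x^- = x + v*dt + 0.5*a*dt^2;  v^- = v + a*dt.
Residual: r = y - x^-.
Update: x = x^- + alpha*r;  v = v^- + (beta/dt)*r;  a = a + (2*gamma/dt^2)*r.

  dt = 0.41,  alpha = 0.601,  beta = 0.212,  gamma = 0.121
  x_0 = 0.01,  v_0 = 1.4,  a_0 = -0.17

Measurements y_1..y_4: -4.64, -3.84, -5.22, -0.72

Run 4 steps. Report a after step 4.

a_post = 5.9081

step 1: x_pred=0.5697  r=-5.2097  x^+=-2.5613  v^+=-1.3635  a^+=-7.6700
step 2: x_pred=-3.7650  r=-0.0750  x^+=-3.8101  v^+=-4.5470  a^+=-7.7779
step 3: x_pred=-6.3281  r=1.1081  x^+=-5.6621  v^+=-7.1630  a^+=-6.1827
step 4: x_pred=-9.1186  r=8.3986  x^+=-4.0710  v^+=-5.3552  a^+=5.9081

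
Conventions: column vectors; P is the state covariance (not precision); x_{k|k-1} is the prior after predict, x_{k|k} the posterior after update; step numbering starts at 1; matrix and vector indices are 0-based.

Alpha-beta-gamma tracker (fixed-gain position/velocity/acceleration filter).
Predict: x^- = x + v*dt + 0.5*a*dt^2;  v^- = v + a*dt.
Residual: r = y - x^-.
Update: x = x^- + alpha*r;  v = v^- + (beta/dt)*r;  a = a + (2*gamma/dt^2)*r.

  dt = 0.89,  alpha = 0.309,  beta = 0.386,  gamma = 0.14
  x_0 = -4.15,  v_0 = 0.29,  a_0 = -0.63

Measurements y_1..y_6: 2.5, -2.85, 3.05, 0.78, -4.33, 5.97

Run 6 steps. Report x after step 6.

step 1: x_pred=-4.1414  r=6.6414  x^+=-2.0892  v^+=2.6097  a^+=1.7177
step 2: x_pred=0.9137  r=-3.7637  x^+=-0.2493  v^+=2.5061  a^+=0.3872
step 3: x_pred=2.1345  r=0.9155  x^+=2.4174  v^+=3.2478  a^+=0.7108
step 4: x_pred=5.5895  r=-4.8095  x^+=4.1033  v^+=1.7945  a^+=-0.9893
step 5: x_pred=5.3087  r=-9.6387  x^+=2.3303  v^+=-3.2663  a^+=-4.3964
step 6: x_pred=-2.3179  r=8.2879  x^+=0.2431  v^+=-3.5846  a^+=-1.4668

x_post = 0.2431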